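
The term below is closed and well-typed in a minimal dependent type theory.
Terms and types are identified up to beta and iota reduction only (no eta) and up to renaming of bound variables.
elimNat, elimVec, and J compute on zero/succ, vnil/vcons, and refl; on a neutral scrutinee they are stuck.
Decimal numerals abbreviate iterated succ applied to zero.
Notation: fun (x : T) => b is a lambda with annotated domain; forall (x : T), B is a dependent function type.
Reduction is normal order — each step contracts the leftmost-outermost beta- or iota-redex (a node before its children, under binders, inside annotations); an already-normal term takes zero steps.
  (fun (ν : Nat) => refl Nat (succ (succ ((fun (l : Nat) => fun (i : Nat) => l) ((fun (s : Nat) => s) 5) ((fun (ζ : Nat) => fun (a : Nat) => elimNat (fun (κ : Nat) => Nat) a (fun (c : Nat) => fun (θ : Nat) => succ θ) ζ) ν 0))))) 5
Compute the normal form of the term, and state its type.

resulting normal form:
  refl Nat 7
inferred type:
  Eq Nat 7 7


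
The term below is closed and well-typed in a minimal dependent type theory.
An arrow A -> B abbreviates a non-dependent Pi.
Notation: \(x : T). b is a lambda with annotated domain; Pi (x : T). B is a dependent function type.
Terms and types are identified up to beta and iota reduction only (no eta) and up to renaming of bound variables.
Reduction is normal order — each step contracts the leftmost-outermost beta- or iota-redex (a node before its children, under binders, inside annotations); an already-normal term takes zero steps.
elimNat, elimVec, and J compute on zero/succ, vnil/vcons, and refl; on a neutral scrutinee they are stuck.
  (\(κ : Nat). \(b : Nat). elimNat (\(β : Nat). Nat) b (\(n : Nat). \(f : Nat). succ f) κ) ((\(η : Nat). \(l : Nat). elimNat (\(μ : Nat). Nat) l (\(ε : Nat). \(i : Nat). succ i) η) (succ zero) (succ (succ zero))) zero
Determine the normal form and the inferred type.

resulting normal form:
  succ (succ (succ zero))
the term's type:
  Nat


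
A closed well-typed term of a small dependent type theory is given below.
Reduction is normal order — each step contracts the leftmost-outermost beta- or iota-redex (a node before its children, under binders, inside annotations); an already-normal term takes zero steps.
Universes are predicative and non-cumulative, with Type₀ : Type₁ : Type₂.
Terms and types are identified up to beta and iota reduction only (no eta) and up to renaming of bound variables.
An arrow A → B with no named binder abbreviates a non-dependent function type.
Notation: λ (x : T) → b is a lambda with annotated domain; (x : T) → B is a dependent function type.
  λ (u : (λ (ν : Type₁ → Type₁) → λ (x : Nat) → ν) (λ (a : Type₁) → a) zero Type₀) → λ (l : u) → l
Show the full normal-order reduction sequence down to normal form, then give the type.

normal-order reduction:
  λ (u : (λ (ν : Type₁ → Type₁) → λ (x : Nat) → ν) (λ (a : Type₁) → a) zero Type₀) → λ (l : u) → l
  ~> λ (u : (λ (ν : Nat) → λ (x : Type₁) → x) zero Type₀) → λ (a : u) → a
  ~> λ (u : (λ (ν : Type₁) → ν) Type₀) → λ (x : u) → x
  ~> λ (u : Type₀) → λ (ν : u) → ν
inferred type:
  (u : Type₀) → u → u


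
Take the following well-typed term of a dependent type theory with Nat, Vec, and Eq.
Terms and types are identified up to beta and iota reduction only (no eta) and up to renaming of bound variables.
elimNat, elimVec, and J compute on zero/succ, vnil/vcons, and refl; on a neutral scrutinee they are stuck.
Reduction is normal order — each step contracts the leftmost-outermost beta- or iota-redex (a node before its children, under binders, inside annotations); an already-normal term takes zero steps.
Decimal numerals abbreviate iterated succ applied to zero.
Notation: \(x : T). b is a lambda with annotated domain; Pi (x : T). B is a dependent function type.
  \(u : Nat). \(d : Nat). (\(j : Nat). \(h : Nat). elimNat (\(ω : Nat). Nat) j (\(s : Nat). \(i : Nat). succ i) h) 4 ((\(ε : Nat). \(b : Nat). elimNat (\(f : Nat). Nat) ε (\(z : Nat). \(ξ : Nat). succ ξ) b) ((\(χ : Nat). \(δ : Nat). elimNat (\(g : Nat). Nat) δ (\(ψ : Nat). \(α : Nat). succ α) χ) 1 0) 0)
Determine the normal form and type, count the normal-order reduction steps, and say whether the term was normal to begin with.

normal form:
  \(u : Nat). \(d : Nat). 5
inferred type:
  Pi (u : Nat). Pi (d : Nat). Nat
normal-order step count: 15
term was already normal: no
first redex: a beta-redex


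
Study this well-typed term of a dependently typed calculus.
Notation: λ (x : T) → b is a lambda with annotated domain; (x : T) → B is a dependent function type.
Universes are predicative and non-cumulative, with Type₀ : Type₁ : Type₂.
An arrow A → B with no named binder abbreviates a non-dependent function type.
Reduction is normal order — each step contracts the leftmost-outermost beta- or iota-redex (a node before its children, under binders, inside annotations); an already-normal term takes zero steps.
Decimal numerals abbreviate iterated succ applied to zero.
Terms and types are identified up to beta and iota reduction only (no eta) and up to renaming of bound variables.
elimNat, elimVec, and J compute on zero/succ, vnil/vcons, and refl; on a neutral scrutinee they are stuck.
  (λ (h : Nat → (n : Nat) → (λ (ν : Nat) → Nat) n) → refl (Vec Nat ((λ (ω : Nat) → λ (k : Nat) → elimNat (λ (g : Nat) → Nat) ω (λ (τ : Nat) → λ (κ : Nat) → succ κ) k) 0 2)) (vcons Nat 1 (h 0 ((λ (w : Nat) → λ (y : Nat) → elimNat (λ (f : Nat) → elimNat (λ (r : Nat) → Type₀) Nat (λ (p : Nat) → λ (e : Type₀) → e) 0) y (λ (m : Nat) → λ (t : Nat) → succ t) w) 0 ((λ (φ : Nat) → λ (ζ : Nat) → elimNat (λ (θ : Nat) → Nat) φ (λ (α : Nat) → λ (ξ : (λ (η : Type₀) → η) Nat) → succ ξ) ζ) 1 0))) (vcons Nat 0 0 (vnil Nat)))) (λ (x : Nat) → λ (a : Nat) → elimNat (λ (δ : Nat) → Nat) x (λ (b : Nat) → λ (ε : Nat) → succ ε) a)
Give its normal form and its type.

reduced normal form:
  refl (Vec Nat 2) (vcons Nat 1 1 (vcons Nat 0 0 (vnil Nat)))
type:
  Eq (Vec Nat 2) (vcons Nat 1 1 (vcons Nat 0 0 (vnil Nat))) (vcons Nat 1 1 (vcons Nat 0 0 (vnil Nat)))


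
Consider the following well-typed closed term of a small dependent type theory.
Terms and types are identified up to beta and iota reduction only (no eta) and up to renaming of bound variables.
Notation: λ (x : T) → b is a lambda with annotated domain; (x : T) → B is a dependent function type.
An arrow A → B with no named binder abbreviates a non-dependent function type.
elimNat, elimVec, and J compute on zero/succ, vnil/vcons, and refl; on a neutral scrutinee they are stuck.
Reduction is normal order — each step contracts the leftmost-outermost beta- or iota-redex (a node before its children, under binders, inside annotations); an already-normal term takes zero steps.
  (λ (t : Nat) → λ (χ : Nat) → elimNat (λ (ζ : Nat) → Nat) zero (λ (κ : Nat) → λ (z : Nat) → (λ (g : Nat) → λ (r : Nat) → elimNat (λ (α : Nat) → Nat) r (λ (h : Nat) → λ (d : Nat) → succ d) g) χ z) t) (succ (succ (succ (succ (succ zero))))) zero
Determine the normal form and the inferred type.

reduced normal form:
  zero
inferred type:
  Nat


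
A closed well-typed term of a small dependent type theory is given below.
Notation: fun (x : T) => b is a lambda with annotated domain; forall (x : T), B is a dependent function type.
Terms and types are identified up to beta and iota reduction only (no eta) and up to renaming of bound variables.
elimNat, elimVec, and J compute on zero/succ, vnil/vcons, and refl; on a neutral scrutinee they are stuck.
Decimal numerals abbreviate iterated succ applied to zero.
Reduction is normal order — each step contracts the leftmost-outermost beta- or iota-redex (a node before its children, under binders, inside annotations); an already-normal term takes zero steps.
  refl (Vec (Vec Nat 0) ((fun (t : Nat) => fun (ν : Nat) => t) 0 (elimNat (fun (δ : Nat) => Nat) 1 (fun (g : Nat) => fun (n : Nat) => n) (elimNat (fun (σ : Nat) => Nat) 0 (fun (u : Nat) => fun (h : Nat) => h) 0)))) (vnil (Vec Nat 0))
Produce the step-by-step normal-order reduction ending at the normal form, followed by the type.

normal-order reduction sequence:
  refl (Vec (Vec Nat 0) ((fun (t : Nat) => fun (ν : Nat) => t) 0 (elimNat (fun (δ : Nat) => Nat) 1 (fun (g : Nat) => fun (n : Nat) => n) (elimNat (fun (σ : Nat) => Nat) 0 (fun (u : Nat) => fun (h : Nat) => h) 0)))) (vnil (Vec Nat 0))
  ~> refl (Vec (Vec Nat 0) ((fun (t : Nat) => 0) (elimNat (fun (ν : Nat) => Nat) 1 (fun (δ : Nat) => fun (g : Nat) => g) (elimNat (fun (n : Nat) => Nat) 0 (fun (σ : Nat) => fun (u : Nat) => u) 0)))) (vnil (Vec Nat 0))
  ~> refl (Vec (Vec Nat 0) 0) (vnil (Vec Nat 0))
inferred type:
  Eq (Vec (Vec Nat 0) 0) (vnil (Vec Nat 0)) (vnil (Vec Nat 0))


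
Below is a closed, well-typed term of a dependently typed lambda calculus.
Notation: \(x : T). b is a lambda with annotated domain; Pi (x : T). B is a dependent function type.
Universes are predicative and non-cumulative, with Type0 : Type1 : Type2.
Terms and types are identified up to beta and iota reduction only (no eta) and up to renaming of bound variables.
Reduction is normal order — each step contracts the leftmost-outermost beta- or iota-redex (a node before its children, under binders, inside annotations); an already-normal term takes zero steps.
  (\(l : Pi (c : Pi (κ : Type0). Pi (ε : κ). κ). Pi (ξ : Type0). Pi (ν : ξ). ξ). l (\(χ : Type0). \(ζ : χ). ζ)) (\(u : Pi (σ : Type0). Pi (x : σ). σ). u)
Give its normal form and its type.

normal form:
  \(l : Type0). \(c : l). c
type:
  Pi (l : Type0). Pi (c : l). l
observation: contracting a beta-redex first, the term normalizes in 2 steps.


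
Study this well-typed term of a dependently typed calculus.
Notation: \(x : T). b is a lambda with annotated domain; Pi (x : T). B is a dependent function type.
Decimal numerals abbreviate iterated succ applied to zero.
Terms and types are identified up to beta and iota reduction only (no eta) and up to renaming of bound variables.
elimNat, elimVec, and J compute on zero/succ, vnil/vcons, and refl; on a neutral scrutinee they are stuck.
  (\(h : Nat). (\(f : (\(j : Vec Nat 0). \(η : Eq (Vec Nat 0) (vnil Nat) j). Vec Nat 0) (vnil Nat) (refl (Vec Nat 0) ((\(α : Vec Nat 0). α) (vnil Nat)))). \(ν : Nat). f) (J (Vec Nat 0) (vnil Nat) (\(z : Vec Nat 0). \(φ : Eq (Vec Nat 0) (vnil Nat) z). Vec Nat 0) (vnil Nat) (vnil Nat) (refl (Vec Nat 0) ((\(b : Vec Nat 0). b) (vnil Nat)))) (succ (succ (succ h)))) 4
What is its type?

the term's type:
  Vec Nat 0


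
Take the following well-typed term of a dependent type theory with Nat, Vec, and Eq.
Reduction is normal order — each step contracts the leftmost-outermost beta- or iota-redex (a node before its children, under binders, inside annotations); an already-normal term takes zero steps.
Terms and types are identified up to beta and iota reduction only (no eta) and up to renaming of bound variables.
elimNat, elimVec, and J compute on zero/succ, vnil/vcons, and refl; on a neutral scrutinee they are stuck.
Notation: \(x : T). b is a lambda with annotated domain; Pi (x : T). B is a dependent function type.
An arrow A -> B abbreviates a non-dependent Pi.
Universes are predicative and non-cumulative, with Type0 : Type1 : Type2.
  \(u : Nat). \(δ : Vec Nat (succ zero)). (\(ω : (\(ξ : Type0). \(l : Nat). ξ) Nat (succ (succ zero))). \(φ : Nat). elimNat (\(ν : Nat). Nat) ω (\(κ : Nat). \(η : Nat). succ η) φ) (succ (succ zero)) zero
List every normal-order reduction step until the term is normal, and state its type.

normal-order reduction:
  \(u : Nat). \(δ : Vec Nat (succ zero)). (\(ω : (\(ξ : Type0). \(l : Nat). ξ) Nat (succ (succ zero))). \(φ : Nat). elimNat (\(ν : Nat). Nat) ω (\(κ : Nat). \(η : Nat). succ η) φ) (succ (succ zero)) zero
  ~> \(u : Nat). \(δ : Vec Nat (succ zero)). (\(ω : Nat). elimNat (\(ξ : Nat). Nat) (succ (succ zero)) (\(l : Nat). \(φ : Nat). succ φ) ω) zero
  ~> \(u : Nat). \(δ : Vec Nat (succ zero)). elimNat (\(ω : Nat). Nat) (succ (succ zero)) (\(ξ : Nat). \(l : Nat). succ l) zero
  ~> \(u : Nat). \(δ : Vec Nat (succ zero)). succ (succ zero)
inferred type:
  Nat -> Vec Nat (succ zero) -> Nat


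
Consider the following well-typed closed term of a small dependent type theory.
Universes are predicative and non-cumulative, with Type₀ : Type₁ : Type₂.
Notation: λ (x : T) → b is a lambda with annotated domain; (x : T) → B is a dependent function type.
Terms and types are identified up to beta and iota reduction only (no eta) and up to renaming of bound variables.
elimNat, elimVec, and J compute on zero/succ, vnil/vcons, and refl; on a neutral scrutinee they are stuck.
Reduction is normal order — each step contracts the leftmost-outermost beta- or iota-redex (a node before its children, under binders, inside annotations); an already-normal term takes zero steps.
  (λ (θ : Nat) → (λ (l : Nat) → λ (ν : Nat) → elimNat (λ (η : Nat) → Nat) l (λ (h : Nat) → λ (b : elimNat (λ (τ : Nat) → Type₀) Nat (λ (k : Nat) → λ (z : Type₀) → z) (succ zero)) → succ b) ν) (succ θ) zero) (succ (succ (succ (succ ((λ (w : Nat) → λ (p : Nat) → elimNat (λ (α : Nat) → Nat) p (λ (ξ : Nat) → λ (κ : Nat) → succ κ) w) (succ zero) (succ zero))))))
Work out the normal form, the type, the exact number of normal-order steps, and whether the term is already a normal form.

normal form:
  succ (succ (succ (succ (succ (succ (succ zero))))))
inferred type:
  Nat
steps to reach normal form (normal order): 10
already normal: no
first contracted redex: a beta-redex


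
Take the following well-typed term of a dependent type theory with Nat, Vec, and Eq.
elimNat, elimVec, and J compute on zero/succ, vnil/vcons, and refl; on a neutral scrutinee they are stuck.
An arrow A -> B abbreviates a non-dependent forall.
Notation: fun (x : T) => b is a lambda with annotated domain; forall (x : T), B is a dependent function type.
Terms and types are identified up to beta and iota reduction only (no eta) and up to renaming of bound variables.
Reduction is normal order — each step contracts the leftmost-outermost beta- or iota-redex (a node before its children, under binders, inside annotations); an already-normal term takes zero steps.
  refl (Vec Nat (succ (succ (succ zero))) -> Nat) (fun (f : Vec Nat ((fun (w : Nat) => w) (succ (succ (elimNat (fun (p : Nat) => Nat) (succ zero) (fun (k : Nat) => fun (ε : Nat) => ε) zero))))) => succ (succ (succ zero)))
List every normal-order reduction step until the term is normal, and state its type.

normal-order reduction:
  refl (Vec Nat (succ (succ (succ zero))) -> Nat) (fun (f : Vec Nat ((fun (w : Nat) => w) (succ (succ (elimNat (fun (p : Nat) => Nat) (succ zero) (fun (k : Nat) => fun (ε : Nat) => ε) zero))))) => succ (succ (succ zero)))
  ~> refl (Vec Nat (succ (succ (succ zero))) -> Nat) (fun (f : Vec Nat (succ (succ (elimNat (fun (w : Nat) => Nat) (succ zero) (fun (p : Nat) => fun (k : Nat) => k) zero)))) => succ (succ (succ zero)))
  ~> refl (Vec Nat (succ (succ (succ zero))) -> Nat) (fun (f : Vec Nat (succ (succ (succ zero)))) => succ (succ (succ zero)))
inferred type:
  Eq (Vec Nat (succ (succ (succ zero))) -> Nat) (fun (f : Vec Nat (succ (succ (succ zero)))) => succ (succ (succ zero))) (fun (w : Vec Nat (succ (succ (succ zero)))) => succ (succ (succ zero)))


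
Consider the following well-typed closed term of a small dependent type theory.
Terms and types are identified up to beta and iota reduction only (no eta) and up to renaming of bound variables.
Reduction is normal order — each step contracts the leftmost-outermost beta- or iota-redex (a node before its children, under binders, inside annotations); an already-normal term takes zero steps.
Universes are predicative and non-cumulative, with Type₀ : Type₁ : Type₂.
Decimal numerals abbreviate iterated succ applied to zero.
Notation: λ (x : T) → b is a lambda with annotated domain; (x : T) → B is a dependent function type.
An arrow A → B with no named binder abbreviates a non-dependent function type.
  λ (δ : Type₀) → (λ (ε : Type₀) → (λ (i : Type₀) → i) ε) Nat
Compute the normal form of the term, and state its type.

normal form:
  λ (δ : Type₀) → Nat
inferred type:
  Type₀ → Type₀
observation: the leftmost-outermost redex is a beta-redex, and normalization takes 2 steps.


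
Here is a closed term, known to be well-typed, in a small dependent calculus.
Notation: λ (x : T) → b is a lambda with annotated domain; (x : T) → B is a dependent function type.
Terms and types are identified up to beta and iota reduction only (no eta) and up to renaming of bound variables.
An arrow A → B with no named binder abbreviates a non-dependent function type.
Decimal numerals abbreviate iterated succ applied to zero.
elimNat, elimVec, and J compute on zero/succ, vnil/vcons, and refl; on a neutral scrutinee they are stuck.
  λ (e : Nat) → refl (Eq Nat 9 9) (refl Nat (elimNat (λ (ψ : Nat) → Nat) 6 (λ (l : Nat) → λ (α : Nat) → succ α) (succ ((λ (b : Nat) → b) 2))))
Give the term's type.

inferred type:
  Nat → Eq (Eq Nat 9 9) (refl Nat 9) (refl Nat 9)


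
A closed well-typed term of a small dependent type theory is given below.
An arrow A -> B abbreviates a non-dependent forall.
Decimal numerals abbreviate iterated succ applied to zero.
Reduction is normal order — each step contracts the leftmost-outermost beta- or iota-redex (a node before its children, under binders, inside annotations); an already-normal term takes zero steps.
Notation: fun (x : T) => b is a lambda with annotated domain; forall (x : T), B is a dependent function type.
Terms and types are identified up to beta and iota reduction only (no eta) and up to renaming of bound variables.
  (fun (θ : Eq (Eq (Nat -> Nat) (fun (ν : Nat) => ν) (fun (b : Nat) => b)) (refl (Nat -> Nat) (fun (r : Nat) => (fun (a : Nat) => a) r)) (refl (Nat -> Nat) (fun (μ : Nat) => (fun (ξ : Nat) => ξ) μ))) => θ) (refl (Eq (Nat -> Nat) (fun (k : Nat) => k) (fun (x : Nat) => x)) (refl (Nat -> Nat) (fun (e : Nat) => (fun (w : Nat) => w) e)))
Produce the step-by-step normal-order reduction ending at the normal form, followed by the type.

reduction (normal order):
  (fun (θ : Eq (Eq (Nat -> Nat) (fun (ν : Nat) => ν) (fun (b : Nat) => b)) (refl (Nat -> Nat) (fun (r : Nat) => (fun (a : Nat) => a) r)) (refl (Nat -> Nat) (fun (μ : Nat) => (fun (ξ : Nat) => ξ) μ))) => θ) (refl (Eq (Nat -> Nat) (fun (k : Nat) => k) (fun (x : Nat) => x)) (refl (Nat -> Nat) (fun (e : Nat) => (fun (w : Nat) => w) e)))
  ~> refl (Eq (Nat -> Nat) (fun (θ : Nat) => θ) (fun (ν : Nat) => ν)) (refl (Nat -> Nat) (fun (b : Nat) => (fun (r : Nat) => r) b))
  ~> refl (Eq (Nat -> Nat) (fun (θ : Nat) => θ) (fun (ν : Nat) => ν)) (refl (Nat -> Nat) (fun (b : Nat) => b))
type:
  Eq (Eq (Nat -> Nat) (fun (θ : Nat) => θ) (fun (ν : Nat) => ν)) (refl (Nat -> Nat) (fun (b : Nat) => b)) (refl (Nat -> Nat) (fun (r : Nat) => r))


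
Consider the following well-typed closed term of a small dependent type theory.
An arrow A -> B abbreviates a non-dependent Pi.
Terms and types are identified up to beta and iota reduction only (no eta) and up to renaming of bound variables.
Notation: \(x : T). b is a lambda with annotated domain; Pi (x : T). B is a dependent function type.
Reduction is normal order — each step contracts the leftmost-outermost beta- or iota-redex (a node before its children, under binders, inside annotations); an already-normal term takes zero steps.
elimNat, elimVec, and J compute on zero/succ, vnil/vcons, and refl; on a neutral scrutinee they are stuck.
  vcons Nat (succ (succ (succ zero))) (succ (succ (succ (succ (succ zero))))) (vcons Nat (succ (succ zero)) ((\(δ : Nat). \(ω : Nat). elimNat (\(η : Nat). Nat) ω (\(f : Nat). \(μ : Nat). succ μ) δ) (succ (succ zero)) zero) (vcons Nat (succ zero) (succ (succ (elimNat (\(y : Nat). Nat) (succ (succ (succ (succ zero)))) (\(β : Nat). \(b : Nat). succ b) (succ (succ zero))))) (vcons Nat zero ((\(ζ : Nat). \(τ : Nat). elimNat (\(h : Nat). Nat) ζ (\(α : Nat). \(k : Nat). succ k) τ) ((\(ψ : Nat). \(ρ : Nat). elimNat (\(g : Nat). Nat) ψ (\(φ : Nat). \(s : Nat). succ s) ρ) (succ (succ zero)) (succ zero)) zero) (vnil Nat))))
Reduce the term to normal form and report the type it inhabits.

resulting normal form:
  vcons Nat (succ (succ (succ zero))) (succ (succ (succ (succ (succ zero))))) (vcons Nat (succ (succ zero)) (succ (succ zero)) (vcons Nat (succ zero) (succ (succ (succ (succ (succ (succ (succ (succ zero)))))))) (vcons Nat zero (succ (succ (succ zero))) (vnil Nat))))
the term's type:
  Vec Nat (succ (succ (succ (succ zero))))
observation: contracting a beta-redex first, the term normalizes in 25 steps.


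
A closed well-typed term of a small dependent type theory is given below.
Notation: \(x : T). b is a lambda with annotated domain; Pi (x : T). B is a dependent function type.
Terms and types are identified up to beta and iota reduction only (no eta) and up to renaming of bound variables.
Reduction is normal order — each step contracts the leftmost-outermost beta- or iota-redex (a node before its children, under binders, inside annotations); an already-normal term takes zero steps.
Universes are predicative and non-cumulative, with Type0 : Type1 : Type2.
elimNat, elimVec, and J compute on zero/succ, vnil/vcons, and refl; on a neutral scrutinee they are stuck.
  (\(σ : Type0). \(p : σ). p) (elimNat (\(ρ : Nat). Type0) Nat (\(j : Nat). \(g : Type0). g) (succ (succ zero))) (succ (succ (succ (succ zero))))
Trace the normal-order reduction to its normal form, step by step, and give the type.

normal-order reduction:
  (\(σ : Type0). \(p : σ). p) (elimNat (\(ρ : Nat). Type0) Nat (\(j : Nat). \(g : Type0). g) (succ (succ zero))) (succ (succ (succ (succ zero))))
  ~> (\(σ : elimNat (\(p : Nat). Type0) Nat (\(ρ : Nat). \(j : Type0). j) (succ (succ zero))). σ) (succ (succ (succ (succ zero))))
  ~> succ (succ (succ (succ zero)))
type:
  Nat


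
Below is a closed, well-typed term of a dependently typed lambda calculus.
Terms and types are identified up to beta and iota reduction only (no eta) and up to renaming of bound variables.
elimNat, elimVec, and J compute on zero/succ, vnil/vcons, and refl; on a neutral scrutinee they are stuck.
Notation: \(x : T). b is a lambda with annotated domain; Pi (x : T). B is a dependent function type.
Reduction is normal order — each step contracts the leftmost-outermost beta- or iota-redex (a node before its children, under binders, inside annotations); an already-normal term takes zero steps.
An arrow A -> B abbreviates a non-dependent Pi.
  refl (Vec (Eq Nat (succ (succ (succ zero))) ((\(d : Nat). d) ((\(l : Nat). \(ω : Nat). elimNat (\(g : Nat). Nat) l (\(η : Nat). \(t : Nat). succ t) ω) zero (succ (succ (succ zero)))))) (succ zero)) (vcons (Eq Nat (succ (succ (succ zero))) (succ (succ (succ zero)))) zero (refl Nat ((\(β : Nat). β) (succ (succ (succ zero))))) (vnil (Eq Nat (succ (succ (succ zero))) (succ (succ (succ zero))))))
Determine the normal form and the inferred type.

reduced normal form:
  refl (Vec (Eq Nat (succ (succ (succ zero))) (succ (succ (succ zero)))) (succ zero)) (vcons (Eq Nat (succ (succ (succ zero))) (succ (succ (succ zero)))) zero (refl Nat (succ (succ (succ zero)))) (vnil (Eq Nat (succ (succ (succ zero))) (succ (succ (succ zero))))))
type:
  Eq (Vec (Eq Nat (succ (succ (succ zero))) (succ (succ (succ zero)))) (succ zero)) (vcons (Eq Nat (succ (succ (succ zero))) (succ (succ (succ zero)))) zero (refl Nat (succ (succ (succ zero)))) (vnil (Eq Nat (succ (succ (succ zero))) (succ (succ (succ zero)))))) (vcons (Eq Nat (succ (succ (succ zero))) (succ (succ (succ zero)))) zero (refl Nat (succ (succ (succ zero)))) (vnil (Eq Nat (succ (succ (succ zero))) (succ (succ (succ zero))))))
observation: 14 normal-order steps normalize the term, beginning with a beta-redex.


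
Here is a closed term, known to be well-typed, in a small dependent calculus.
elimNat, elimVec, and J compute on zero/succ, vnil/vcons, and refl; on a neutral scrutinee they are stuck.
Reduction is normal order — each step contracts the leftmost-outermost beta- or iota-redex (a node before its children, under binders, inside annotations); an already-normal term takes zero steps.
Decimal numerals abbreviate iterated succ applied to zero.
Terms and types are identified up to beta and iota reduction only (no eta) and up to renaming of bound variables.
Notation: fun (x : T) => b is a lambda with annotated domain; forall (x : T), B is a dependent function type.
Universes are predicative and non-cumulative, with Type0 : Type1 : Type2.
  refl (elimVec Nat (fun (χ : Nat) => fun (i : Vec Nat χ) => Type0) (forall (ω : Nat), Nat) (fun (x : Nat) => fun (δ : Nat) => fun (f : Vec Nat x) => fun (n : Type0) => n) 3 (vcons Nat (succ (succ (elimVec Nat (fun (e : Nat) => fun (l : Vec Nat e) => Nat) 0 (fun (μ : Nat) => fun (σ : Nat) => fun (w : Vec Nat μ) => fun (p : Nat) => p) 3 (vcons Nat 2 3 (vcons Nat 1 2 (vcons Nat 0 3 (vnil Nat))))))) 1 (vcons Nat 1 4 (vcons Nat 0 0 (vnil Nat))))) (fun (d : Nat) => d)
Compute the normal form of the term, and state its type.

normal form:
  refl (forall (χ : Nat), Nat) (fun (i : Nat) => i)
inferred type:
  Eq (forall (χ : Nat), Nat) (fun (i : Nat) => i) (fun (ω : Nat) => ω)
observation: the first redex contracted is an elimVec iota-redex; the normal form is reached in 16 normal-order steps.


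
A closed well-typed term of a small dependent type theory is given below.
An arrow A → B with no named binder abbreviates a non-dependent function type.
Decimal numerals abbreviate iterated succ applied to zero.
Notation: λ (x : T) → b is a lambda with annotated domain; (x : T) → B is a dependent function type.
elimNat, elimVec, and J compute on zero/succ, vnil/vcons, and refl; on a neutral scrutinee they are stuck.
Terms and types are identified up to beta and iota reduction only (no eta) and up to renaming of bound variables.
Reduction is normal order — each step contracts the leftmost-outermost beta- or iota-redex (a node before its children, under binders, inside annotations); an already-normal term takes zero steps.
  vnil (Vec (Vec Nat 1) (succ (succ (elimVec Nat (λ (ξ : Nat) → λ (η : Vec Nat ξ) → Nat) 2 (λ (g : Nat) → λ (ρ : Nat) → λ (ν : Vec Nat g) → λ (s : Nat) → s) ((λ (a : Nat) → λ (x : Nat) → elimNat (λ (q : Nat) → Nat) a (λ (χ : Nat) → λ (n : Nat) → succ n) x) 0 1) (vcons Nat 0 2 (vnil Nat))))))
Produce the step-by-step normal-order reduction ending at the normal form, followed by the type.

normal-order reduction:
  vnil (Vec (Vec Nat 1) (succ (succ (elimVec Nat (λ (ξ : Nat) → λ (η : Vec Nat ξ) → Nat) 2 (λ (g : Nat) → λ (ρ : Nat) → λ (ν : Vec Nat g) → λ (s : Nat) → s) ((λ (a : Nat) → λ (x : Nat) → elimNat (λ (q : Nat) → Nat) a (λ (χ : Nat) → λ (n : Nat) → succ n) x) 0 1) (vcons Nat 0 2 (vnil Nat))))))
  ~> vnil (Vec (Vec Nat 1) (succ (succ ((λ (ξ : Nat) → λ (η : Nat) → λ (g : Vec Nat ξ) → λ (ρ : Nat) → ρ) 0 2 (vnil Nat) (elimVec Nat (λ (ν : Nat) → λ (s : Vec Nat ν) → Nat) 2 (λ (a : Nat) → λ (x : Nat) → λ (q : Vec Nat a) → λ (χ : Nat) → χ) 0 (vnil Nat))))))
  ~> vnil (Vec (Vec Nat 1) (succ (succ ((λ (ξ : Nat) → λ (η : Vec Nat 0) → λ (g : Nat) → g) 2 (vnil Nat) (elimVec Nat (λ (ρ : Nat) → λ (ν : Vec Nat ρ) → Nat) 2 (λ (s : Nat) → λ (a : Nat) → λ (x : Vec Nat s) → λ (q : Nat) → q) 0 (vnil Nat))))))
  ~> vnil (Vec (Vec Nat 1) (succ (succ ((λ (ξ : Vec Nat 0) → λ (η : Nat) → η) (vnil Nat) (elimVec Nat (λ (g : Nat) → λ (ρ : Vec Nat g) → Nat) 2 (λ (ν : Nat) → λ (s : Nat) → λ (a : Vec Nat ν) → λ (x : Nat) → x) 0 (vnil Nat))))))
  ~> vnil (Vec (Vec Nat 1) (succ (succ ((λ (ξ : Nat) → ξ) (elimVec Nat (λ (η : Nat) → λ (g : Vec Nat η) → Nat) 2 (λ (ρ : Nat) → λ (ν : Nat) → λ (s : Vec Nat ρ) → λ (a : Nat) → a) 0 (vnil Nat))))))
  ~> vnil (Vec (Vec Nat 1) (succ (succ (elimVec Nat (λ (ξ : Nat) → λ (η : Vec Nat ξ) → Nat) 2 (λ (g : Nat) → λ (ρ : Nat) → λ (ν : Vec Nat g) → λ (s : Nat) → s) 0 (vnil Nat)))))
  ~> vnil (Vec (Vec Nat 1) 4)
type:
  Vec (Vec (Vec Nat 1) 4) 0


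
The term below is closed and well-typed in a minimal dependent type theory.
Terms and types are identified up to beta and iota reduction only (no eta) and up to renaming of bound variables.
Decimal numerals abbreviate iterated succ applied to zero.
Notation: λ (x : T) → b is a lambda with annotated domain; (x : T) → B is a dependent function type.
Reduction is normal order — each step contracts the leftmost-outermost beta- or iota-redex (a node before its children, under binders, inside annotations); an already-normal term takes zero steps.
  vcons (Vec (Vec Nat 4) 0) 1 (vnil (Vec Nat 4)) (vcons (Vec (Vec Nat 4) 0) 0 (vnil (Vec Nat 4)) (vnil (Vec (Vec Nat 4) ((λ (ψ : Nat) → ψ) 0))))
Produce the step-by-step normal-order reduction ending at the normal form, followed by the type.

normal-order reduction sequence:
  vcons (Vec (Vec Nat 4) 0) 1 (vnil (Vec Nat 4)) (vcons (Vec (Vec Nat 4) 0) 0 (vnil (Vec Nat 4)) (vnil (Vec (Vec Nat 4) ((λ (ψ : Nat) → ψ) 0))))
  ~> vcons (Vec (Vec Nat 4) 0) 1 (vnil (Vec Nat 4)) (vcons (Vec (Vec Nat 4) 0) 0 (vnil (Vec Nat 4)) (vnil (Vec (Vec Nat 4) 0)))
type:
  Vec (Vec (Vec Nat 4) 0) 2


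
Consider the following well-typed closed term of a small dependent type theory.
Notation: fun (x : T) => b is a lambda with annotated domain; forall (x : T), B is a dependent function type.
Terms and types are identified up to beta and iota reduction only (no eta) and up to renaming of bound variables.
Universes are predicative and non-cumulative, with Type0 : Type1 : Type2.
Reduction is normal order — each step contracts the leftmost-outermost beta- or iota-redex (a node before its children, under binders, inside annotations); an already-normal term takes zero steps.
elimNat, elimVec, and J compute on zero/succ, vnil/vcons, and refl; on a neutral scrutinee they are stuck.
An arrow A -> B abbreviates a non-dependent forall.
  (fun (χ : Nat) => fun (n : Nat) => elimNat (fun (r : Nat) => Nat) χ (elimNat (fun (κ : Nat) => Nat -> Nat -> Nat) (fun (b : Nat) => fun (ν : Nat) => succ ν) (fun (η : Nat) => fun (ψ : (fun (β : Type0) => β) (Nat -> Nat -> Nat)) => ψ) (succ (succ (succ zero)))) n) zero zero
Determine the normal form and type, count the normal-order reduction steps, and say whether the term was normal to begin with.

reduced normal form:
  zero
inferred type:
  Nat
reduction steps (normal order): 3
already normal: no
first contracted redex: a beta-redex


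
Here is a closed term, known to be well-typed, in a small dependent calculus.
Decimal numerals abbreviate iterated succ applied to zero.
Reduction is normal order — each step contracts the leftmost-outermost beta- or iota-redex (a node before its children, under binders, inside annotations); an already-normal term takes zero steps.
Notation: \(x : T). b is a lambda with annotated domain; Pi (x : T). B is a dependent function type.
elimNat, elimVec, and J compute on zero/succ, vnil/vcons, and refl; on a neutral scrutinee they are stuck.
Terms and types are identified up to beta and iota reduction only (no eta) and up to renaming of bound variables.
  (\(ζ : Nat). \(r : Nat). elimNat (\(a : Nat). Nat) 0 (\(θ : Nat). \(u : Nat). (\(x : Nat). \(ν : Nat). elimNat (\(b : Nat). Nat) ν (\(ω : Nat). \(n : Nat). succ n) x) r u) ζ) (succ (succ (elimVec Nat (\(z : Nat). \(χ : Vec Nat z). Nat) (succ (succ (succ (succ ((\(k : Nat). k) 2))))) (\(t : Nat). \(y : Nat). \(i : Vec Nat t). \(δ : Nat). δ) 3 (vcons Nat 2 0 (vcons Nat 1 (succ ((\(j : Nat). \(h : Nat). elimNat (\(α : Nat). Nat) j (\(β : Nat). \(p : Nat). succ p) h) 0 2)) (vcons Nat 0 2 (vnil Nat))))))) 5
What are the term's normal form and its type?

resulting normal form:
  40
type:
  Nat


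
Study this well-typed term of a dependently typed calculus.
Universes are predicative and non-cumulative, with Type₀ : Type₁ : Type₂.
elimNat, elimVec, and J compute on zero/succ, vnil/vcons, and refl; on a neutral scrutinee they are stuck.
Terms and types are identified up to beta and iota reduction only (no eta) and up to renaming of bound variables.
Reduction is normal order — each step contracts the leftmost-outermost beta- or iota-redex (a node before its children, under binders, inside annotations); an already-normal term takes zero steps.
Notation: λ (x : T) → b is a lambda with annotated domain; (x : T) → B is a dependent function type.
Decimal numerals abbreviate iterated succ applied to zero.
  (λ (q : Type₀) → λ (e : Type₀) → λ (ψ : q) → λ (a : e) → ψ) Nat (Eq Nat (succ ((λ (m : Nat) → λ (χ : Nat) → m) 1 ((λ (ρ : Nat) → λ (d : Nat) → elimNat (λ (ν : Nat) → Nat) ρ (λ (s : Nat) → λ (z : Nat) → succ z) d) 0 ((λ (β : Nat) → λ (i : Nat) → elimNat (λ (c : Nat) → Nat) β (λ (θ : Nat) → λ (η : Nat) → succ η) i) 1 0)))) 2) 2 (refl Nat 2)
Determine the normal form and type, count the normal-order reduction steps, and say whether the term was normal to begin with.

reduced normal form:
  2
inferred type:
  Nat
reduction steps (normal order): 4
started in normal form: no
first contracted redex: a beta-redex


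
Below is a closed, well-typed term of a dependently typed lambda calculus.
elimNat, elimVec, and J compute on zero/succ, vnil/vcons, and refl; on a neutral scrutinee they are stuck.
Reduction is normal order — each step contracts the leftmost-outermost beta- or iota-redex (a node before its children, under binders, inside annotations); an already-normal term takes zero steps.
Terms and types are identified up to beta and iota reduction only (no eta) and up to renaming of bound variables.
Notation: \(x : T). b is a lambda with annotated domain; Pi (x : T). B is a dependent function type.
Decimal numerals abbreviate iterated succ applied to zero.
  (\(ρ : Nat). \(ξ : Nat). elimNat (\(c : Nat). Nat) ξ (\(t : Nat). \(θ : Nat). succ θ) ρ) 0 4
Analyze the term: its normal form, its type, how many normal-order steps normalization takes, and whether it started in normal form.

reduced normal form:
  4
type:
  Nat
reduction steps (normal order): 3
already normal: no
first contracted redex: a beta-redex


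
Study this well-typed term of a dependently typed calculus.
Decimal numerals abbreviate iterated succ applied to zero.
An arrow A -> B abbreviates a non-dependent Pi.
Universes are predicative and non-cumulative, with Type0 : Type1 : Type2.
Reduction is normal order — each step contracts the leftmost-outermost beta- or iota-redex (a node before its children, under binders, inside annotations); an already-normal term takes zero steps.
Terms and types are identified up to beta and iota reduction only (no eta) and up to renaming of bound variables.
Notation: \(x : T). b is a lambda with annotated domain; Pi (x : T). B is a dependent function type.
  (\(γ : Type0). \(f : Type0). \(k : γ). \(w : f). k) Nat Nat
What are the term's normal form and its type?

normal form:
  \(γ : Nat). \(f : Nat). γ
inferred type:
  Nat -> Nat -> Nat


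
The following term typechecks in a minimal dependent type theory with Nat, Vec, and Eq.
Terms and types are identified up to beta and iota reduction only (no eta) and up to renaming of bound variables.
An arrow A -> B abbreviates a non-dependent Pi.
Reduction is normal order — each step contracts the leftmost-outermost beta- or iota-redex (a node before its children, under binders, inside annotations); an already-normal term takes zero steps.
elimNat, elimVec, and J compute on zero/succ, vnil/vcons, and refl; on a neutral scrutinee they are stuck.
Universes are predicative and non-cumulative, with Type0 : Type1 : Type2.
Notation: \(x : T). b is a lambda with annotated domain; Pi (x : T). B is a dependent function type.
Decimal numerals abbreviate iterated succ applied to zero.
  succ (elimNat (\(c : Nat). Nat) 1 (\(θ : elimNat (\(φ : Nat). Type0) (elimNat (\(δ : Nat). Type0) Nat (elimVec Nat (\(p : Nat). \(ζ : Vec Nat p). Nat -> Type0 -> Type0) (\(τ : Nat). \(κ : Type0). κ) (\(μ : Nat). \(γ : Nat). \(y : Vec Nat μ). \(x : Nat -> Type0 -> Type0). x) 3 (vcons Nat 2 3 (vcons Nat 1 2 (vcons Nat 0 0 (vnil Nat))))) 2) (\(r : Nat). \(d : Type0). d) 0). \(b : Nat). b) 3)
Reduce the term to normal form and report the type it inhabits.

reduced normal form:
  2
inferred type:
  Nat


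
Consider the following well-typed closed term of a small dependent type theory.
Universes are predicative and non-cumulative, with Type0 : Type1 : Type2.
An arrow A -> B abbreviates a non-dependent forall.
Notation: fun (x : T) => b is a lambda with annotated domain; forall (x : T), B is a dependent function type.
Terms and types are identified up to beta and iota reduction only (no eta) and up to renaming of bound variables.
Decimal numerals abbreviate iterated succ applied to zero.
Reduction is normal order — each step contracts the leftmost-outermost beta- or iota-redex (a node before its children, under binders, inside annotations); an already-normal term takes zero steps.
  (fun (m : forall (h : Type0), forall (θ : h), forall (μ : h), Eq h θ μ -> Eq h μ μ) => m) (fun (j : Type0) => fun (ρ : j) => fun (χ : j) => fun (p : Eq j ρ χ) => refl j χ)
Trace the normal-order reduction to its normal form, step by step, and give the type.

normal-order reduction sequence:
  (fun (m : forall (h : Type0), forall (θ : h), forall (μ : h), Eq h θ μ -> Eq h μ μ) => m) (fun (j : Type0) => fun (ρ : j) => fun (χ : j) => fun (p : Eq j ρ χ) => refl j χ)
  ~> fun (m : Type0) => fun (h : m) => fun (θ : m) => fun (μ : Eq m h θ) => refl m θ
inferred type:
  forall (m : Type0), forall (h : m), forall (θ : m), Eq m h θ -> Eq m θ θ


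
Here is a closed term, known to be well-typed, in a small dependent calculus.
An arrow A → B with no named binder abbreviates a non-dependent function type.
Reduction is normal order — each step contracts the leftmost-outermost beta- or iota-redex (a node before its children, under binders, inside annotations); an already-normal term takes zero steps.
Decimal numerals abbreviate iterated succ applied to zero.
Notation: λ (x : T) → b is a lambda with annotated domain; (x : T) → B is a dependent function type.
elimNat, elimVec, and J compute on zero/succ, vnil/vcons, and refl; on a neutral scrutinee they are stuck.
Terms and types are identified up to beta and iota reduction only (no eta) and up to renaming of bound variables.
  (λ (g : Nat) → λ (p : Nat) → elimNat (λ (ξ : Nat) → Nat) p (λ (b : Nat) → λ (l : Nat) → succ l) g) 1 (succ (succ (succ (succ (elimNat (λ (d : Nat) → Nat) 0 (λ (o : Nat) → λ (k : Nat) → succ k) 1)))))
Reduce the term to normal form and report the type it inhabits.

resulting normal form:
  6
the term's type:
  Nat
observation: the term reaches its normal form after 10 normal-order steps.


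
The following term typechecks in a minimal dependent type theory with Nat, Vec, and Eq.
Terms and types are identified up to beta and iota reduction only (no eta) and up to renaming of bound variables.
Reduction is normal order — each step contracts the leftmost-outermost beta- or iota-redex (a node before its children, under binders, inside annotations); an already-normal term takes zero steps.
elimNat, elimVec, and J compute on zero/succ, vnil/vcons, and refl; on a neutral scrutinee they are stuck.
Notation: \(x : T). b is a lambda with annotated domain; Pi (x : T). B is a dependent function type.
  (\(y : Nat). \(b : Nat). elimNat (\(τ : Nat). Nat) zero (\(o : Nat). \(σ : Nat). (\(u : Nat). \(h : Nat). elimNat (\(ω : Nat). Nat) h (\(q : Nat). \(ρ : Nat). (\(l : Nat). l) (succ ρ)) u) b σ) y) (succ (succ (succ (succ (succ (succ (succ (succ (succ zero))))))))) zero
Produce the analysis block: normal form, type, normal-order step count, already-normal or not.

normal form:
  zero
the term's type:
  Nat
reduction steps (normal order): 57
term was already normal: no
first contracted redex: a beta-redex
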